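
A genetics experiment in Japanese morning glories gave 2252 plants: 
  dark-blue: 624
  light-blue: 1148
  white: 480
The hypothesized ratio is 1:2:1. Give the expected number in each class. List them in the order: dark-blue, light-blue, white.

The 1:2:1 ratio has 4 parts, so with N = 2252 the expected counts are:
  dark-blue: 2252 × 1/4 = 563
  light-blue: 2252 × 2/4 = 1126
  white: 2252 × 1/4 = 563

563, 1126, 563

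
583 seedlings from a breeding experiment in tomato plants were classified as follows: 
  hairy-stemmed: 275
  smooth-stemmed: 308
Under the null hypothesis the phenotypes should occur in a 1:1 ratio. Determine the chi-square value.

1.868

Under the 1:1 hypothesis (Σ ratio = 2, N = 583):
  hairy-stemmed: 583 × 1/2 = 291.5
  smooth-stemmed: 583 × 1/2 = 291.5
χ² = Σ (O − E)² / E
  hairy-stemmed: (275 − 291.5)² / 291.5 = 0.9340
  smooth-stemmed: (308 − 291.5)² / 291.5 = 0.9340
χ² = 0.9340 + 0.9340 = 1.868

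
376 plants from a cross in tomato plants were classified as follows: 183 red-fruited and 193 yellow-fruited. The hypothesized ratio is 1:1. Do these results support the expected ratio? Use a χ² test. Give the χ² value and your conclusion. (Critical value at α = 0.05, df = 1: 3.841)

0.266; consistent

Total ratio parts = 2. Expected numbers out of 376:
  red-fruited: 376 × 1/2 = 188
  yellow-fruited: 376 × 1/2 = 188
χ² = Σ (O − E)² / E
  red-fruited: (183 − 188)² / 188 = 0.1330
  yellow-fruited: (193 − 188)² / 188 = 0.1330
χ² = 0.1330 + 0.1330 = 0.266
Degrees of freedom = 2 − 1 = 1; critical value at α = 0.05 is 3.841.
Since 0.266 < 3.841, we fail to reject the null hypothesis — the data are consistent with the 1:1 ratio.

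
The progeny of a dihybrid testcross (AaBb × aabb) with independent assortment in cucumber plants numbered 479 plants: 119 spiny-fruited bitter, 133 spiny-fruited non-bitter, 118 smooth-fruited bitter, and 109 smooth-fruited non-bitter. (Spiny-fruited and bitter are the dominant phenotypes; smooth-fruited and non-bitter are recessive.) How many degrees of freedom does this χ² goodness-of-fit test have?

3

A dihybrid testcross with independent assortment gives a 1:1:1:1 ratio.
A goodness-of-fit test with 4 phenotype classes has df = 4 − 1 = 3.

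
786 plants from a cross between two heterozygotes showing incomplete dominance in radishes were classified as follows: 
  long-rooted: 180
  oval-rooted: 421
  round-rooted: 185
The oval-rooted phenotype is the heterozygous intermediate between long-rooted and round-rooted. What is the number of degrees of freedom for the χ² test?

2

With incomplete dominance, a heterozygote × heterozygote cross gives a 1:2:1 phenotypic ratio.
A goodness-of-fit test with 3 phenotype classes has df = 3 − 1 = 2.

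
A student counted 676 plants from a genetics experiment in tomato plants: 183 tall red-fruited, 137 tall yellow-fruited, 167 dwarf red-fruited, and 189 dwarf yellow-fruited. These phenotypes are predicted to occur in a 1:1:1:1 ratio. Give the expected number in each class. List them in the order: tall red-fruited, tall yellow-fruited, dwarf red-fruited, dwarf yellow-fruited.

Expected counts for N = 676 under a 1:1:1:1 ratio (total parts = 4):
  tall red-fruited: 676 × 1/4 = 169
  tall yellow-fruited: 676 × 1/4 = 169
  dwarf red-fruited: 676 × 1/4 = 169
  dwarf yellow-fruited: 676 × 1/4 = 169

169, 169, 169, 169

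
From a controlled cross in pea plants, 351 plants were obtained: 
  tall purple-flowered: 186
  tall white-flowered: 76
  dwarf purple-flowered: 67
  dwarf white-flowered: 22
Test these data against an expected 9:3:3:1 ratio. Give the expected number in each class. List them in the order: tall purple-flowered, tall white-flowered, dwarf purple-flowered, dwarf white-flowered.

197.4375, 65.8125, 65.8125, 21.9375

Under the 9:3:3:1 hypothesis (Σ ratio = 16, N = 351):
  tall purple-flowered: 351 × 9/16 = 197.4375
  tall white-flowered: 351 × 3/16 = 65.8125
  dwarf purple-flowered: 351 × 3/16 = 65.8125
  dwarf white-flowered: 351 × 1/16 = 21.9375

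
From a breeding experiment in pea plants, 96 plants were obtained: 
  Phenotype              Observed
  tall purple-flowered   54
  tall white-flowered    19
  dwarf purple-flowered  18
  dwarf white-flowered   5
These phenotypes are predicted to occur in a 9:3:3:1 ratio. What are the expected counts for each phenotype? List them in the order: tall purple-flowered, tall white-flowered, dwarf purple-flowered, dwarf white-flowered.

The 9:3:3:1 ratio has 16 parts, so with N = 96 the expected counts are:
  tall purple-flowered: 96 × 9/16 = 54
  tall white-flowered: 96 × 3/16 = 18
  dwarf purple-flowered: 96 × 3/16 = 18
  dwarf white-flowered: 96 × 1/16 = 6

54, 18, 18, 6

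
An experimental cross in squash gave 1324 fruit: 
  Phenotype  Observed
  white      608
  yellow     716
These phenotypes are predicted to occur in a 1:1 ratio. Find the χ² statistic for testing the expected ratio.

The 1:1 ratio has 2 parts, so with N = 1324 the expected counts are:
  white: 1324 × 1/2 = 662
  yellow: 1324 × 1/2 = 662
χ² = Σ (O − E)² / E
  white: (608 − 662)² / 662 = 4.4048
  yellow: (716 − 662)² / 662 = 4.4048
χ² = 4.4048 + 4.4048 = 8.8096 ≈ 8.810

8.810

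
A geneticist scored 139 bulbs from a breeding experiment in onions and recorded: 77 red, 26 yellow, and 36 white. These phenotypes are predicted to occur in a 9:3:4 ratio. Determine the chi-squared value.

0.063

Total ratio parts = 16. Expected numbers out of 139:
  red: 139 × 9/16 = 78.1875
  yellow: 139 × 3/16 = 26.0625
  white: 139 × 4/16 = 34.75
χ² = Σ (O − E)² / E
  red: (77 − 78.1875)² / 78.1875 = 0.0180
  yellow: (26 − 26.0625)² / 26.0625 = 0.0001
  white: (36 − 34.75)² / 34.75 = 0.0450
χ² = 0.0180 + 0.0001 + 0.0450 = 0.0631 ≈ 0.063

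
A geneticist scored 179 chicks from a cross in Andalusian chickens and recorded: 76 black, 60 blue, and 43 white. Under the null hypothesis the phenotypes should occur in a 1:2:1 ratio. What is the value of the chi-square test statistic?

31.615

The 1:2:1 ratio has 4 parts, so with N = 179 the expected counts are:
  black: 179 × 1/4 = 44.75
  blue: 179 × 2/4 = 89.5
  white: 179 × 1/4 = 44.75
χ² = Σ (O − E)² / E
  black: (76 − 44.75)² / 44.75 = 21.8226
  blue: (60 − 89.5)² / 89.5 = 9.7235
  white: (43 − 44.75)² / 44.75 = 0.0684
χ² = 21.8226 + 9.7235 + 0.0684 = 31.6145 ≈ 31.615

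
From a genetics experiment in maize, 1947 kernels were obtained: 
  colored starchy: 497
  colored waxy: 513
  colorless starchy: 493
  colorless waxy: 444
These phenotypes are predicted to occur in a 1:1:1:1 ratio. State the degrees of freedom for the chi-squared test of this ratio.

A goodness-of-fit test with 4 phenotype classes has df = 4 − 1 = 3.

3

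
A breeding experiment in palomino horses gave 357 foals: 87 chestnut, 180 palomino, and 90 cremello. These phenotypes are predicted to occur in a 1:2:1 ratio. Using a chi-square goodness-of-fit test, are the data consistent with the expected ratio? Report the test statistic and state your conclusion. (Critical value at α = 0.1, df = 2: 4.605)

0.076; consistent

Expected counts for N = 357 under a 1:2:1 ratio (total parts = 4):
  chestnut: 357 × 1/4 = 89.25
  palomino: 357 × 2/4 = 178.5
  cremello: 357 × 1/4 = 89.25
χ² = Σ (O − E)² / E
  chestnut: (87 − 89.25)² / 89.25 = 0.0567
  palomino: (180 − 178.5)² / 178.5 = 0.0126
  cremello: (90 − 89.25)² / 89.25 = 0.0063
χ² = 0.0567 + 0.0126 + 0.0063 = 0.0756 ≈ 0.076
Degrees of freedom = 3 − 1 = 2; critical value at α = 0.1 is 4.605.
Since 0.076 < 4.605, we fail to reject the null hypothesis — the data are consistent with the 1:2:1 ratio.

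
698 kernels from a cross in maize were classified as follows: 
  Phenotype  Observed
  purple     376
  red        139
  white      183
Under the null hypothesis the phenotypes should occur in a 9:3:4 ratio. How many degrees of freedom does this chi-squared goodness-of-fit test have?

2

A goodness-of-fit test with 3 phenotype classes has df = 3 − 1 = 2.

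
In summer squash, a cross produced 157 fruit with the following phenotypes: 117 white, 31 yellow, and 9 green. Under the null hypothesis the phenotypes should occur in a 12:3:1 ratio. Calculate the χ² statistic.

Total ratio parts = 16. Expected numbers out of 157:
  white: 157 × 12/16 = 117.75
  yellow: 157 × 3/16 = 29.4375
  green: 157 × 1/16 = 9.8125
χ² = Σ (O − E)² / E
  white: (117 − 117.75)² / 117.75 = 0.0048
  yellow: (31 − 29.4375)² / 29.4375 = 0.0829
  green: (9 − 9.8125)² / 9.8125 = 0.0673
χ² = 0.0048 + 0.0829 + 0.0673 = 0.155

0.155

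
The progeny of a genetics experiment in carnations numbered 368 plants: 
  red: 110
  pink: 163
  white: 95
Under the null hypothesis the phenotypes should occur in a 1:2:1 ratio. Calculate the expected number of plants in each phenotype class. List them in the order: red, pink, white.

The 1:2:1 ratio has 4 parts, so with N = 368 the expected counts are:
  red: 368 × 1/4 = 92
  pink: 368 × 2/4 = 184
  white: 368 × 1/4 = 92

92, 184, 92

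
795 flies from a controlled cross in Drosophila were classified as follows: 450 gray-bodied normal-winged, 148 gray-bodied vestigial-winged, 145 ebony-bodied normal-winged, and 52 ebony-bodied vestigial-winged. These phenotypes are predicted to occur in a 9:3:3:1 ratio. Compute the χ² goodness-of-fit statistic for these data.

0.244

Expected counts for N = 795 under a 9:3:3:1 ratio (total parts = 16):
  gray-bodied normal-winged: 795 × 9/16 = 447.1875
  gray-bodied vestigial-winged: 795 × 3/16 = 149.0625
  ebony-bodied normal-winged: 795 × 3/16 = 149.0625
  ebony-bodied vestigial-winged: 795 × 1/16 = 49.6875
χ² = Σ (O − E)² / E
  gray-bodied normal-winged: (450 − 447.1875)² / 447.1875 = 0.0177
  gray-bodied vestigial-winged: (148 − 149.0625)² / 149.0625 = 0.0076
  ebony-bodied normal-winged: (145 − 149.0625)² / 149.0625 = 0.1107
  ebony-bodied vestigial-winged: (52 − 49.6875)² / 49.6875 = 0.1076
χ² = 0.0177 + 0.0076 + 0.1107 + 0.1076 = 0.2436 ≈ 0.244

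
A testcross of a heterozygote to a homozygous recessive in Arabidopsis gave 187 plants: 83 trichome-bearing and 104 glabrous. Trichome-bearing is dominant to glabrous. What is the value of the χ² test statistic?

2.358

A testcross of a heterozygote (Aa × aa) gives a 1:1 phenotypic ratio.
Under the 1:1 hypothesis (Σ ratio = 2, N = 187):
  trichome-bearing: 187 × 1/2 = 93.5
  glabrous: 187 × 1/2 = 93.5
χ² = Σ (O − E)² / E
  trichome-bearing: (83 − 93.5)² / 93.5 = 1.1791
  glabrous: (104 − 93.5)² / 93.5 = 1.1791
χ² = 1.1791 + 1.1791 = 2.3582 ≈ 2.358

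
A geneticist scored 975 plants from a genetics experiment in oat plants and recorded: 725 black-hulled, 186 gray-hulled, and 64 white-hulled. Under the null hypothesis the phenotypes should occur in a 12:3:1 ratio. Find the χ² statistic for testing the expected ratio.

0.263

The 12:3:1 ratio has 16 parts, so with N = 975 the expected counts are:
  black-hulled: 975 × 12/16 = 731.25
  gray-hulled: 975 × 3/16 = 182.8125
  white-hulled: 975 × 1/16 = 60.9375
χ² = Σ (O − E)² / E
  black-hulled: (725 − 731.25)² / 731.25 = 0.0534
  gray-hulled: (186 − 182.8125)² / 182.8125 = 0.0556
  white-hulled: (64 − 60.9375)² / 60.9375 = 0.1539
χ² = 0.0534 + 0.0556 + 0.1539 = 0.2629 ≈ 0.263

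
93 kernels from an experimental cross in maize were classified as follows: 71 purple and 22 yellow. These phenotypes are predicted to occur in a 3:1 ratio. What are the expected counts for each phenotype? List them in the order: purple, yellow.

69.75, 23.25

Total ratio parts = 4. Expected numbers out of 93:
  purple: 93 × 3/4 = 69.75
  yellow: 93 × 1/4 = 23.25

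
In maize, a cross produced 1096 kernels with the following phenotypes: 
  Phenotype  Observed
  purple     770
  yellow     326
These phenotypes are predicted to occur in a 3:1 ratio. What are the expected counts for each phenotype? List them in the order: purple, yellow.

Total ratio parts = 4. Expected numbers out of 1096:
  purple: 1096 × 3/4 = 822
  yellow: 1096 × 1/4 = 274

822, 274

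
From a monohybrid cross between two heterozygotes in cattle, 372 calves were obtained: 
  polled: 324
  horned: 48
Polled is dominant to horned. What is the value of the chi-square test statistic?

For a monohybrid cross between heterozygotes with complete dominance, the expected phenotypic ratio is 3:1.
The 3:1 ratio has 4 parts, so with N = 372 the expected counts are:
  polled: 372 × 3/4 = 279
  horned: 372 × 1/4 = 93
χ² = Σ (O − E)² / E
  polled: (324 − 279)² / 279 = 7.2581
  horned: (48 − 93)² / 93 = 21.7742
χ² = 7.2581 + 21.7742 = 29.0323 ≈ 29.032

29.032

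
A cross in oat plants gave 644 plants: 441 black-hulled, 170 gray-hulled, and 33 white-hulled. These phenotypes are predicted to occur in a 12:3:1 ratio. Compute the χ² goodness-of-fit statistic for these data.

Total ratio parts = 16. Expected numbers out of 644:
  black-hulled: 644 × 12/16 = 483
  gray-hulled: 644 × 3/16 = 120.75
  white-hulled: 644 × 1/16 = 40.25
χ² = Σ (O − E)² / E
  black-hulled: (441 − 483)² / 483 = 3.6522
  gray-hulled: (170 − 120.75)² / 120.75 = 20.0875
  white-hulled: (33 − 40.25)² / 40.25 = 1.3059
χ² = 3.6522 + 20.0875 + 1.3059 = 25.0456 ≈ 25.046

25.046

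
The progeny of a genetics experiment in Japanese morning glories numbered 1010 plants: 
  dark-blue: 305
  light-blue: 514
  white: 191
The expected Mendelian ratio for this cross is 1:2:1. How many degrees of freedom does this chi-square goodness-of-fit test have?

A goodness-of-fit test with 3 phenotype classes has df = 3 − 1 = 2.

2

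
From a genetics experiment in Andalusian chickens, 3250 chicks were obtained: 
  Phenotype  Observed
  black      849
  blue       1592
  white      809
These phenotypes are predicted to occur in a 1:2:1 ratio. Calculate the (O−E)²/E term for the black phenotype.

Expected counts for N = 3250 under a 1:2:1 ratio (total parts = 4):
  black: 3250 × 1/4 = 812.5
  blue: 3250 × 2/4 = 1625
  white: 3250 × 1/4 = 812.5
Contribution of black: (849 − 812.5)² / 812.5 = 1.6397

1.640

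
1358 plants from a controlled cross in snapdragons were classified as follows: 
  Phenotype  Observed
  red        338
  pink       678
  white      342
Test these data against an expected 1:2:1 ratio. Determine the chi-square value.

The 1:2:1 ratio has 4 parts, so with N = 1358 the expected counts are:
  red: 1358 × 1/4 = 339.5
  pink: 1358 × 2/4 = 679
  white: 1358 × 1/4 = 339.5
χ² = Σ (O − E)² / E
  red: (338 − 339.5)² / 339.5 = 0.0066
  pink: (678 − 679)² / 679 = 0.0015
  white: (342 − 339.5)² / 339.5 = 0.0184
χ² = 0.0066 + 0.0015 + 0.0184 = 0.0265 ≈ 0.027

0.027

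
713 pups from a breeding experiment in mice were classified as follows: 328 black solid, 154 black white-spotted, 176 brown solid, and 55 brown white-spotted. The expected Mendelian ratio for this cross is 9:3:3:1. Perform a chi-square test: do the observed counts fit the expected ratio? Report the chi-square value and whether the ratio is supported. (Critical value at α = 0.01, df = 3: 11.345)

32.233; not consistent

Under the 9:3:3:1 hypothesis (Σ ratio = 16, N = 713):
  black solid: 713 × 9/16 = 401.0625
  black white-spotted: 713 × 3/16 = 133.6875
  brown solid: 713 × 3/16 = 133.6875
  brown white-spotted: 713 × 1/16 = 44.5625
χ² = Σ (O − E)² / E
  black solid: (328 − 401.0625)² / 401.0625 = 13.3100
  black white-spotted: (154 − 133.6875)² / 133.6875 = 3.0863
  brown solid: (176 − 133.6875)² / 133.6875 = 13.3920
  brown white-spotted: (55 − 44.5625)² / 44.5625 = 2.4447
χ² = 13.3100 + 3.0863 + 13.3920 + 2.4447 = 32.233
Degrees of freedom = 4 − 1 = 3; critical value at α = 0.01 is 11.345.
Since 32.233 > 11.345, we reject the null hypothesis — the data do not fit the 9:3:3:1 ratio.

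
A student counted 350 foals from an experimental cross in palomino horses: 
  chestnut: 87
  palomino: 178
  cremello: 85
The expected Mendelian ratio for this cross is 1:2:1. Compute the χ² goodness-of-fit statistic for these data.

Under the 1:2:1 hypothesis (Σ ratio = 4, N = 350):
  chestnut: 350 × 1/4 = 87.5
  palomino: 350 × 2/4 = 175
  cremello: 350 × 1/4 = 87.5
χ² = Σ (O − E)² / E
  chestnut: (87 − 87.5)² / 87.5 = 0.0029
  palomino: (178 − 175)² / 175 = 0.0514
  cremello: (85 − 87.5)² / 87.5 = 0.0714
χ² = 0.0029 + 0.0514 + 0.0714 = 0.1257 ≈ 0.126

0.126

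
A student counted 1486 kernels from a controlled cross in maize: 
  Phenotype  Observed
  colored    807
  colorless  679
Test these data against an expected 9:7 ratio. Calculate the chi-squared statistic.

Under the 9:7 hypothesis (Σ ratio = 16, N = 1486):
  colored: 1486 × 9/16 = 835.875
  colorless: 1486 × 7/16 = 650.125
χ² = Σ (O − E)² / E
  colored: (807 − 835.875)² / 835.875 = 0.9975
  colorless: (679 − 650.125)² / 650.125 = 1.2825
χ² = 0.9975 + 1.2825 = 2.280

2.280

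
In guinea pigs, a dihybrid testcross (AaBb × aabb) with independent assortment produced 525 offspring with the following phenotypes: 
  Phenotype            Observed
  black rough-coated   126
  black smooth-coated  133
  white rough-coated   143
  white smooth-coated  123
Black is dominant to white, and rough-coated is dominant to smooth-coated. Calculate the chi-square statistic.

A dihybrid testcross with independent assortment gives a 1:1:1:1 ratio.
Total ratio parts = 4. Expected numbers out of 525:
  black rough-coated: 525 × 1/4 = 131.25
  black smooth-coated: 525 × 1/4 = 131.25
  white rough-coated: 525 × 1/4 = 131.25
  white smooth-coated: 525 × 1/4 = 131.25
χ² = Σ (O − E)² / E
  black rough-coated: (126 − 131.25)² / 131.25 = 0.2100
  black smooth-coated: (133 − 131.25)² / 131.25 = 0.0233
  white rough-coated: (143 − 131.25)² / 131.25 = 1.0519
  white smooth-coated: (123 − 131.25)² / 131.25 = 0.5186
χ² = 0.2100 + 0.0233 + 1.0519 + 0.5186 = 1.8038 ≈ 1.804

1.804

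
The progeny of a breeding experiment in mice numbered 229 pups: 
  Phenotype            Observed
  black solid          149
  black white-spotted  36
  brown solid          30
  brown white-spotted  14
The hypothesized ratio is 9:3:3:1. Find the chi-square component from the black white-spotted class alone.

1.121

Expected counts for N = 229 under a 9:3:3:1 ratio (total parts = 16):
  black solid: 229 × 9/16 = 128.8125
  black white-spotted: 229 × 3/16 = 42.9375
  brown solid: 229 × 3/16 = 42.9375
  brown white-spotted: 229 × 1/16 = 14.3125
Contribution of black white-spotted: (36 − 42.9375)² / 42.9375 = 1.1209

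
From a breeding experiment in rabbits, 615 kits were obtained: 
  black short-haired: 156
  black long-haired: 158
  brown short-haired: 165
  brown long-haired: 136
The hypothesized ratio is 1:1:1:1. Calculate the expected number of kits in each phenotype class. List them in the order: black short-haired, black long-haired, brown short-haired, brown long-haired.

Total ratio parts = 4. Expected numbers out of 615:
  black short-haired: 615 × 1/4 = 153.75
  black long-haired: 615 × 1/4 = 153.75
  brown short-haired: 615 × 1/4 = 153.75
  brown long-haired: 615 × 1/4 = 153.75

153.75, 153.75, 153.75, 153.75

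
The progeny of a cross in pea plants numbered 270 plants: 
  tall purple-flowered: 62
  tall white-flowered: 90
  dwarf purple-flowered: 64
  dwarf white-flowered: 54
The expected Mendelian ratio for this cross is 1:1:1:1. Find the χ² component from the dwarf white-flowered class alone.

Expected counts for N = 270 under a 1:1:1:1 ratio (total parts = 4):
  tall purple-flowered: 270 × 1/4 = 67.5
  tall white-flowered: 270 × 1/4 = 67.5
  dwarf purple-flowered: 270 × 1/4 = 67.5
  dwarf white-flowered: 270 × 1/4 = 67.5
Contribution of dwarf white-flowered: (54 − 67.5)² / 67.5 = 2.7000

2.700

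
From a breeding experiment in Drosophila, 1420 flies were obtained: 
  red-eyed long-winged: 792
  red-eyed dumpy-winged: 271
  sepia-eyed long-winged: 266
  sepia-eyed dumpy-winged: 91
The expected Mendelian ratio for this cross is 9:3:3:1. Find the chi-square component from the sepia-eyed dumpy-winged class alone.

0.057

The 9:3:3:1 ratio has 16 parts, so with N = 1420 the expected counts are:
  red-eyed long-winged: 1420 × 9/16 = 798.75
  red-eyed dumpy-winged: 1420 × 3/16 = 266.25
  sepia-eyed long-winged: 1420 × 3/16 = 266.25
  sepia-eyed dumpy-winged: 1420 × 1/16 = 88.75
Contribution of sepia-eyed dumpy-winged: (91 − 88.75)² / 88.75 = 0.0570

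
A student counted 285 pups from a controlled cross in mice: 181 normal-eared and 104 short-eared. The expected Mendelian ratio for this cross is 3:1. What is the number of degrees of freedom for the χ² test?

A goodness-of-fit test with 2 phenotype classes has df = 2 − 1 = 1.

1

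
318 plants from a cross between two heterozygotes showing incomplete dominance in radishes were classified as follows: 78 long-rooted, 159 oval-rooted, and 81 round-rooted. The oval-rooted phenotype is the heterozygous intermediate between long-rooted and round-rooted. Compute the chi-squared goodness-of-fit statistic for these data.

With incomplete dominance, a heterozygote × heterozygote cross gives a 1:2:1 phenotypic ratio.
Expected counts for N = 318 under a 1:2:1 ratio (total parts = 4):
  long-rooted: 318 × 1/4 = 79.5
  oval-rooted: 318 × 2/4 = 159
  round-rooted: 318 × 1/4 = 79.5
χ² = Σ (O − E)² / E
  long-rooted: (78 − 79.5)² / 79.5 = 0.0283
  oval-rooted: (159 − 159)² / 159 = 0.0000
  round-rooted: (81 − 79.5)² / 79.5 = 0.0283
χ² = 0.0283 + 0.0000 + 0.0283 = 0.0566 ≈ 0.057

0.057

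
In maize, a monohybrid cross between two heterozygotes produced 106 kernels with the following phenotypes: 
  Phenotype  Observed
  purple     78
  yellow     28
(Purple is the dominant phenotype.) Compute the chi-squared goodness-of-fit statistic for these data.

0.113

For a monohybrid cross between heterozygotes with complete dominance, the expected phenotypic ratio is 3:1.
Expected counts for N = 106 under a 3:1 ratio (total parts = 4):
  purple: 106 × 3/4 = 79.5
  yellow: 106 × 1/4 = 26.5
χ² = Σ (O − E)² / E
  purple: (78 − 79.5)² / 79.5 = 0.0283
  yellow: (28 − 26.5)² / 26.5 = 0.0849
χ² = 0.0283 + 0.0849 = 0.1132 ≈ 0.113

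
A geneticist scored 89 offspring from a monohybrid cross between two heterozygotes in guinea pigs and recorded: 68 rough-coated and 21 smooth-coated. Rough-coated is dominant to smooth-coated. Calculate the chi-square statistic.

0.094

For a monohybrid cross between heterozygotes with complete dominance, the expected phenotypic ratio is 3:1.
The 3:1 ratio has 4 parts, so with N = 89 the expected counts are:
  rough-coated: 89 × 3/4 = 66.75
  smooth-coated: 89 × 1/4 = 22.25
χ² = Σ (O − E)² / E
  rough-coated: (68 − 66.75)² / 66.75 = 0.0234
  smooth-coated: (21 − 22.25)² / 22.25 = 0.0702
χ² = 0.0234 + 0.0702 = 0.0936 ≈ 0.094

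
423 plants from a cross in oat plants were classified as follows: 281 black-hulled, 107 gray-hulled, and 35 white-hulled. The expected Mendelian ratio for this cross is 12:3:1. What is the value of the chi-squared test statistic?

16.581

Under the 12:3:1 hypothesis (Σ ratio = 16, N = 423):
  black-hulled: 423 × 12/16 = 317.25
  gray-hulled: 423 × 3/16 = 79.3125
  white-hulled: 423 × 1/16 = 26.4375
χ² = Σ (O − E)² / E
  black-hulled: (281 − 317.25)² / 317.25 = 4.1420
  gray-hulled: (107 − 79.3125)² / 79.3125 = 9.6655
  white-hulled: (35 − 26.4375)² / 26.4375 = 2.7732
χ² = 4.1420 + 9.6655 + 2.7732 = 16.5807 ≈ 16.581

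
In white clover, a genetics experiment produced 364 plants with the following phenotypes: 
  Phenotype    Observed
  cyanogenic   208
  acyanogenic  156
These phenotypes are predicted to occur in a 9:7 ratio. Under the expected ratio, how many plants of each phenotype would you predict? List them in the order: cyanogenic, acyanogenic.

204.75, 159.25

Under the 9:7 hypothesis (Σ ratio = 16, N = 364):
  cyanogenic: 364 × 9/16 = 204.75
  acyanogenic: 364 × 7/16 = 159.25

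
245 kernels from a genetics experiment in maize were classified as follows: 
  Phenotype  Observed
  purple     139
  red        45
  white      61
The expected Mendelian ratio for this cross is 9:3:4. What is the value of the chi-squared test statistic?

The 9:3:4 ratio has 16 parts, so with N = 245 the expected counts are:
  purple: 245 × 9/16 = 137.8125
  red: 245 × 3/16 = 45.9375
  white: 245 × 4/16 = 61.25
χ² = Σ (O − E)² / E
  purple: (139 − 137.8125)² / 137.8125 = 0.0102
  red: (45 − 45.9375)² / 45.9375 = 0.0191
  white: (61 − 61.25)² / 61.25 = 0.0010
χ² = 0.0102 + 0.0191 + 0.0010 = 0.0303 ≈ 0.030

0.030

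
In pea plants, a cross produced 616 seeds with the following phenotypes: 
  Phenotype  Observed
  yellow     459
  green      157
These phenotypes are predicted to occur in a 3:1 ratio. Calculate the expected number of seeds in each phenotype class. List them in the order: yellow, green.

Total ratio parts = 4. Expected numbers out of 616:
  yellow: 616 × 3/4 = 462
  green: 616 × 1/4 = 154

462, 154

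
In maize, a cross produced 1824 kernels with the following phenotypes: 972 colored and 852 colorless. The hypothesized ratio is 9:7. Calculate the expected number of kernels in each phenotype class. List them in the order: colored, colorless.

Under the 9:7 hypothesis (Σ ratio = 16, N = 1824):
  colored: 1824 × 9/16 = 1026
  colorless: 1824 × 7/16 = 798

1026, 798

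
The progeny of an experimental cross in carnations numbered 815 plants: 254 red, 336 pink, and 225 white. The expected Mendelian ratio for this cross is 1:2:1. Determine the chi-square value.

Expected counts for N = 815 under a 1:2:1 ratio (total parts = 4):
  red: 815 × 1/4 = 203.75
  pink: 815 × 2/4 = 407.5
  white: 815 × 1/4 = 203.75
χ² = Σ (O − E)² / E
  red: (254 − 203.75)² / 203.75 = 12.3929
  pink: (336 − 407.5)² / 407.5 = 12.5454
  white: (225 − 203.75)² / 203.75 = 2.2163
χ² = 12.3929 + 12.5454 + 2.2163 = 27.1546 ≈ 27.155

27.155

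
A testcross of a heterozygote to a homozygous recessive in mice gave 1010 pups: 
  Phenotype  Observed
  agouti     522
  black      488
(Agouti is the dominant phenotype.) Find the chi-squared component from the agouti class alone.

0.572

A testcross of a heterozygote (Aa × aa) gives a 1:1 phenotypic ratio.
Total ratio parts = 2. Expected numbers out of 1010:
  agouti: 1010 × 1/2 = 505
  black: 1010 × 1/2 = 505
Contribution of agouti: (522 − 505)² / 505 = 0.5723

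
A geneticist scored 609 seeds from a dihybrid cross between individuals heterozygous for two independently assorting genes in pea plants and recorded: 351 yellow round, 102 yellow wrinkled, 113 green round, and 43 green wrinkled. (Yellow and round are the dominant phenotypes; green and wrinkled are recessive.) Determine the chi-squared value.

A dihybrid F₂ with independent assortment and complete dominance at both loci gives a 9:3:3:1 phenotypic ratio.
Under the 9:3:3:1 hypothesis (Σ ratio = 16, N = 609):
  yellow round: 609 × 9/16 = 342.5625
  yellow wrinkled: 609 × 3/16 = 114.1875
  green round: 609 × 3/16 = 114.1875
  green wrinkled: 609 × 1/16 = 38.0625
χ² = Σ (O − E)² / E
  yellow round: (351 − 342.5625)² / 342.5625 = 0.2078
  yellow wrinkled: (102 − 114.1875)² / 114.1875 = 1.3008
  green round: (113 − 114.1875)² / 114.1875 = 0.0123
  green wrinkled: (43 − 38.0625)² / 38.0625 = 0.6405
χ² = 0.2078 + 1.3008 + 0.0123 + 0.6405 = 2.1614 ≈ 2.161

2.161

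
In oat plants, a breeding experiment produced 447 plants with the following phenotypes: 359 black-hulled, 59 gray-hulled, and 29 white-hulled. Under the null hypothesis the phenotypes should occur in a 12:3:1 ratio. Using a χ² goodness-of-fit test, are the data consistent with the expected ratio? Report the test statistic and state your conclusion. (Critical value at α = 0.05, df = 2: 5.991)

Under the 12:3:1 hypothesis (Σ ratio = 16, N = 447):
  black-hulled: 447 × 12/16 = 335.25
  gray-hulled: 447 × 3/16 = 83.8125
  white-hulled: 447 × 1/16 = 27.9375
χ² = Σ (O − E)² / E
  black-hulled: (359 − 335.25)² / 335.25 = 1.6825
  gray-hulled: (59 − 83.8125)² / 83.8125 = 7.3457
  white-hulled: (29 − 27.9375)² / 27.9375 = 0.0404
χ² = 1.6825 + 7.3457 + 0.0404 = 9.0686 ≈ 9.069
Degrees of freedom = 3 − 1 = 2; critical value at α = 0.05 is 5.991.
Since 9.069 > 5.991, we reject the null hypothesis — the data do not fit the 12:3:1 ratio.

9.069; not consistent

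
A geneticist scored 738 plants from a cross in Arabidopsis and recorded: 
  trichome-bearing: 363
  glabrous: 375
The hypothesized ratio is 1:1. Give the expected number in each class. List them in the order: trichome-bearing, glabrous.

Expected counts for N = 738 under a 1:1 ratio (total parts = 2):
  trichome-bearing: 738 × 1/2 = 369
  glabrous: 738 × 1/2 = 369

369, 369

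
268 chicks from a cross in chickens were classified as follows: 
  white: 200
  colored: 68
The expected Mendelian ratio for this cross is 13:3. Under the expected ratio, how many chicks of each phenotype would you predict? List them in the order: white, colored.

Under the 13:3 hypothesis (Σ ratio = 16, N = 268):
  white: 268 × 13/16 = 217.75
  colored: 268 × 3/16 = 50.25

217.75, 50.25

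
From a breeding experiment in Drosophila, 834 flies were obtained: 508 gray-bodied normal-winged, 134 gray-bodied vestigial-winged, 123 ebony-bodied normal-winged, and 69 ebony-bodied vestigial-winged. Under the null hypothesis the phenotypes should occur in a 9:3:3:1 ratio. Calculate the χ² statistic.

Under the 9:3:3:1 hypothesis (Σ ratio = 16, N = 834):
  gray-bodied normal-winged: 834 × 9/16 = 469.125
  gray-bodied vestigial-winged: 834 × 3/16 = 156.375
  ebony-bodied normal-winged: 834 × 3/16 = 156.375
  ebony-bodied vestigial-winged: 834 × 1/16 = 52.125
χ² = Σ (O − E)² / E
  gray-bodied normal-winged: (508 − 469.125)² / 469.125 = 3.2215
  gray-bodied vestigial-winged: (134 − 156.375)² / 156.375 = 3.2015
  ebony-bodied normal-winged: (123 − 156.375)² / 156.375 = 7.1232
  ebony-bodied vestigial-winged: (69 − 52.125)² / 52.125 = 5.4631
χ² = 3.2215 + 3.2015 + 7.1232 + 5.4631 = 19.0093 ≈ 19.009

19.009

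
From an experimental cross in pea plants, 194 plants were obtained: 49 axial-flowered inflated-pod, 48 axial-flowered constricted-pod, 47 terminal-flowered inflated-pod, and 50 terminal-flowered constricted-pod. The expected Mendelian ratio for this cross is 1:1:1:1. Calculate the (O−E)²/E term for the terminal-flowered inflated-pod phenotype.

0.046

The 1:1:1:1 ratio has 4 parts, so with N = 194 the expected counts are:
  axial-flowered inflated-pod: 194 × 1/4 = 48.5
  axial-flowered constricted-pod: 194 × 1/4 = 48.5
  terminal-flowered inflated-pod: 194 × 1/4 = 48.5
  terminal-flowered constricted-pod: 194 × 1/4 = 48.5
Contribution of terminal-flowered inflated-pod: (47 − 48.5)² / 48.5 = 0.0464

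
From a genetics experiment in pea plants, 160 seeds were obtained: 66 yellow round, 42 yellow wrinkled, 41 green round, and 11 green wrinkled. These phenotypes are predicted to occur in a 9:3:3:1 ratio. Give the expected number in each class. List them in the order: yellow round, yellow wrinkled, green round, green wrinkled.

90, 30, 30, 10

Expected counts for N = 160 under a 9:3:3:1 ratio (total parts = 16):
  yellow round: 160 × 9/16 = 90
  yellow wrinkled: 160 × 3/16 = 30
  green round: 160 × 3/16 = 30
  green wrinkled: 160 × 1/16 = 10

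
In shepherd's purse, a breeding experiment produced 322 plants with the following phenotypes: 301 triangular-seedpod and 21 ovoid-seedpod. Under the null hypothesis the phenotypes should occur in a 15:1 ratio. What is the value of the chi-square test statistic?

0.041

The 15:1 ratio has 16 parts, so with N = 322 the expected counts are:
  triangular-seedpod: 322 × 15/16 = 301.875
  ovoid-seedpod: 322 × 1/16 = 20.125
χ² = Σ (O − E)² / E
  triangular-seedpod: (301 − 301.875)² / 301.875 = 0.0025
  ovoid-seedpod: (21 − 20.125)² / 20.125 = 0.0380
χ² = 0.0025 + 0.0380 = 0.0405 ≈ 0.041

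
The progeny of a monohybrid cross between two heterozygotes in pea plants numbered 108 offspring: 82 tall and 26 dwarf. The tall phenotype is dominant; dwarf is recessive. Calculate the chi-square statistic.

0.049

For a monohybrid cross between heterozygotes with complete dominance, the expected phenotypic ratio is 3:1.
Under the 3:1 hypothesis (Σ ratio = 4, N = 108):
  tall: 108 × 3/4 = 81
  dwarf: 108 × 1/4 = 27
χ² = Σ (O − E)² / E
  tall: (82 − 81)² / 81 = 0.0123
  dwarf: (26 − 27)² / 27 = 0.0370
χ² = 0.0123 + 0.0370 = 0.0493 ≈ 0.049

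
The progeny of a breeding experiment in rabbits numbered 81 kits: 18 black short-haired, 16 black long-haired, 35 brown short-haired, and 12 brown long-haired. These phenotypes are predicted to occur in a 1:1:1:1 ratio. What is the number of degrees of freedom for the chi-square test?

3

A goodness-of-fit test with 4 phenotype classes has df = 4 − 1 = 3.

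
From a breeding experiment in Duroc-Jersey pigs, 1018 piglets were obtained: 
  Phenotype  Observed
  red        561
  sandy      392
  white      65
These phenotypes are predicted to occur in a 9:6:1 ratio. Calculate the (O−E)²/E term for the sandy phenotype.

0.275

Total ratio parts = 16. Expected numbers out of 1018:
  red: 1018 × 9/16 = 572.625
  sandy: 1018 × 6/16 = 381.75
  white: 1018 × 1/16 = 63.625
Contribution of sandy: (392 − 381.75)² / 381.75 = 0.2752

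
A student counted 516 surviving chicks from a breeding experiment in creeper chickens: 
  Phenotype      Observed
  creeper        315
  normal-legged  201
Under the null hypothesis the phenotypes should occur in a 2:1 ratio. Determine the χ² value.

7.334

Under the 2:1 hypothesis (Σ ratio = 3, N = 516):
  creeper: 516 × 2/3 = 344
  normal-legged: 516 × 1/3 = 172
χ² = Σ (O − E)² / E
  creeper: (315 − 344)² / 344 = 2.4448
  normal-legged: (201 − 172)² / 172 = 4.8895
χ² = 2.4448 + 4.8895 = 7.3343 ≈ 7.334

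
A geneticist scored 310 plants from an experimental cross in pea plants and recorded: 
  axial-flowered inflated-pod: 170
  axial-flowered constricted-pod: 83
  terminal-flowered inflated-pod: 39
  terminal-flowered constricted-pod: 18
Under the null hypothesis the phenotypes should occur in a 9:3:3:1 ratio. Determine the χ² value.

17.146

The 9:3:3:1 ratio has 16 parts, so with N = 310 the expected counts are:
  axial-flowered inflated-pod: 310 × 9/16 = 174.375
  axial-flowered constricted-pod: 310 × 3/16 = 58.125
  terminal-flowered inflated-pod: 310 × 3/16 = 58.125
  terminal-flowered constricted-pod: 310 × 1/16 = 19.375
χ² = Σ (O − E)² / E
  axial-flowered inflated-pod: (170 − 174.375)² / 174.375 = 0.1098
  axial-flowered constricted-pod: (83 − 58.125)² / 58.125 = 10.6454
  terminal-flowered inflated-pod: (39 − 58.125)² / 58.125 = 6.2927
  terminal-flowered constricted-pod: (18 − 19.375)² / 19.375 = 0.0976
χ² = 0.1098 + 10.6454 + 6.2927 + 0.0976 = 17.1455 ≈ 17.146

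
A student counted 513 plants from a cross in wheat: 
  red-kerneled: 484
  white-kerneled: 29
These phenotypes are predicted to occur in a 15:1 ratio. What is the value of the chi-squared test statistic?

Total ratio parts = 16. Expected numbers out of 513:
  red-kerneled: 513 × 15/16 = 480.9375
  white-kerneled: 513 × 1/16 = 32.0625
χ² = Σ (O − E)² / E
  red-kerneled: (484 − 480.9375)² / 480.9375 = 0.0195
  white-kerneled: (29 − 32.0625)² / 32.0625 = 0.2925
χ² = 0.0195 + 0.2925 = 0.312

0.312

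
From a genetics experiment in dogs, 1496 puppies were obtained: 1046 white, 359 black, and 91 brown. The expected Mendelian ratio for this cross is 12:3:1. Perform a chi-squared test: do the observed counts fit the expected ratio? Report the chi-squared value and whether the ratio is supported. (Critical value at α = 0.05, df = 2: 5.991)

Under the 12:3:1 hypothesis (Σ ratio = 16, N = 1496):
  white: 1496 × 12/16 = 1122
  black: 1496 × 3/16 = 280.5
  brown: 1496 × 1/16 = 93.5
χ² = Σ (O − E)² / E
  white: (1046 − 1122)² / 1122 = 5.1480
  black: (359 − 280.5)² / 280.5 = 21.9688
  brown: (91 − 93.5)² / 93.5 = 0.0668
χ² = 5.1480 + 21.9688 + 0.0668 = 27.1836 ≈ 27.184
Degrees of freedom = 3 − 1 = 2; critical value at α = 0.05 is 5.991.
Since 27.184 > 5.991, we reject the null hypothesis — the data do not fit the 12:3:1 ratio.

27.184; not consistent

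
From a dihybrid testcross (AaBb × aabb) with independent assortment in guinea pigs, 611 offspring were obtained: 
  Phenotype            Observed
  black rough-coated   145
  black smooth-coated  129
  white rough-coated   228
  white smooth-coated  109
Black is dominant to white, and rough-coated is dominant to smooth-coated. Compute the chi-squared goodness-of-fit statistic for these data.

53.687

A dihybrid testcross with independent assortment gives a 1:1:1:1 ratio.
Under the 1:1:1:1 hypothesis (Σ ratio = 4, N = 611):
  black rough-coated: 611 × 1/4 = 152.75
  black smooth-coated: 611 × 1/4 = 152.75
  white rough-coated: 611 × 1/4 = 152.75
  white smooth-coated: 611 × 1/4 = 152.75
χ² = Σ (O − E)² / E
  black rough-coated: (145 − 152.75)² / 152.75 = 0.3932
  black smooth-coated: (129 − 152.75)² / 152.75 = 3.6927
  white rough-coated: (228 − 152.75)² / 152.75 = 37.0708
  white smooth-coated: (109 − 152.75)² / 152.75 = 12.5307
χ² = 0.3932 + 3.6927 + 37.0708 + 12.5307 = 53.6874 ≈ 53.687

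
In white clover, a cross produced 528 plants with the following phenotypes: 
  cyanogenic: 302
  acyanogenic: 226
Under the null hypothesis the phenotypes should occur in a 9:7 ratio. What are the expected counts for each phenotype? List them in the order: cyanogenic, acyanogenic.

The 9:7 ratio has 16 parts, so with N = 528 the expected counts are:
  cyanogenic: 528 × 9/16 = 297
  acyanogenic: 528 × 7/16 = 231

297, 231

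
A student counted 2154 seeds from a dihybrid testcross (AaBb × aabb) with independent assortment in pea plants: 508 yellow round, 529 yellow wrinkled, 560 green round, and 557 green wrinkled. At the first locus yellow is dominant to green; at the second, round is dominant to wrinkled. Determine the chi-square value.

A dihybrid testcross with independent assortment gives a 1:1:1:1 ratio.
Total ratio parts = 4. Expected numbers out of 2154:
  yellow round: 2154 × 1/4 = 538.5
  yellow wrinkled: 2154 × 1/4 = 538.5
  green round: 2154 × 1/4 = 538.5
  green wrinkled: 2154 × 1/4 = 538.5
χ² = Σ (O − E)² / E
  yellow round: (508 − 538.5)² / 538.5 = 1.7275
  yellow wrinkled: (529 − 538.5)² / 538.5 = 0.1676
  green round: (560 − 538.5)² / 538.5 = 0.8584
  green wrinkled: (557 − 538.5)² / 538.5 = 0.6356
χ² = 1.7275 + 0.1676 + 0.8584 + 0.6356 = 3.3891 ≈ 3.389

3.389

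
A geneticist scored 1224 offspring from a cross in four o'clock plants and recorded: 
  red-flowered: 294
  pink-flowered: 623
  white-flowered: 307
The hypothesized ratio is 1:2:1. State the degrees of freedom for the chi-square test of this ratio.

2

A goodness-of-fit test with 3 phenotype classes has df = 3 − 1 = 2.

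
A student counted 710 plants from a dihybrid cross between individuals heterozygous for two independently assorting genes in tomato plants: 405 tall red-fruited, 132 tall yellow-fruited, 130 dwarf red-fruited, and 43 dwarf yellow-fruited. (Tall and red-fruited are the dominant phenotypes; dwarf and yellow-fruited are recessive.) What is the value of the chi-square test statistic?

0.205

A dihybrid F₂ with independent assortment and complete dominance at both loci gives a 9:3:3:1 phenotypic ratio.
Under the 9:3:3:1 hypothesis (Σ ratio = 16, N = 710):
  tall red-fruited: 710 × 9/16 = 399.375
  tall yellow-fruited: 710 × 3/16 = 133.125
  dwarf red-fruited: 710 × 3/16 = 133.125
  dwarf yellow-fruited: 710 × 1/16 = 44.375
χ² = Σ (O − E)² / E
  tall red-fruited: (405 − 399.375)² / 399.375 = 0.0792
  tall yellow-fruited: (132 − 133.125)² / 133.125 = 0.0095
  dwarf red-fruited: (130 − 133.125)² / 133.125 = 0.0734
  dwarf yellow-fruited: (43 − 44.375)² / 44.375 = 0.0426
χ² = 0.0792 + 0.0095 + 0.0734 + 0.0426 = 0.2047 ≈ 0.205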